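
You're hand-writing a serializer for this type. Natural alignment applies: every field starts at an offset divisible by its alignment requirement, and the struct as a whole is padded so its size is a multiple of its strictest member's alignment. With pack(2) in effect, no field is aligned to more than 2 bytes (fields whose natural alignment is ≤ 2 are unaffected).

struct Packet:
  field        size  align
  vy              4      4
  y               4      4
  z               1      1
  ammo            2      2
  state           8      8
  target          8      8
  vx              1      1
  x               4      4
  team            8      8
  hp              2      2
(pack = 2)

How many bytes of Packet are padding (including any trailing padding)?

vy at 0 (size 4, align 2) → ends 4
y at 4 (size 4, align 2) → ends 8
z at 8 (size 1, align 1) → ends 9
pad 1 to align 2 for ammo
ammo at 10 (size 2, align 2) → ends 12
state at 12 (size 8, align 2) → ends 20
target at 20 (size 8, align 2) → ends 28
vx at 28 (size 1, align 1) → ends 29
pad 1 to align 2 for x
x at 30 (size 4, align 2) → ends 34
team at 34 (size 8, align 2) → ends 42
hp at 42 (size 2, align 2) → ends 44
total 44 bytes, alignment 2
data bytes 42, size 44 → padding 2

2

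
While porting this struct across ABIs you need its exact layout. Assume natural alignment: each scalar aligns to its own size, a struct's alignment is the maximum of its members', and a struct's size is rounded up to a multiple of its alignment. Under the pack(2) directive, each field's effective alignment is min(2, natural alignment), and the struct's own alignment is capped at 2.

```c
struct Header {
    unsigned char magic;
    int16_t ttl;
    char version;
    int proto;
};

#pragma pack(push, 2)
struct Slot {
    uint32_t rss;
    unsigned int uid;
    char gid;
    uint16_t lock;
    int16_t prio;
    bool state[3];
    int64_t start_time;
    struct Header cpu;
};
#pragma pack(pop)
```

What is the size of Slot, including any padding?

Header: @0: magic [1B, align 1] → 1; +1 pad (align 2); @2: ttl [2B, align 2] → 4; @4: version [1B, align 1] → 5; +3 pad (align 4); @8: proto [4B, align 4] → 12; size 12, align 4
@0: rss [4B, align 2] → 4
@4: uid [4B, align 2] → 8
@8: gid [1B, align 1] → 9
+1 pad (align 2)
@10: lock [2B, align 2] → 12
@12: prio [2B, align 2] → 14
@14: state [3B, align 1] → 17
+1 pad (align 2)
@18: start_time [8B, align 2] → 26
@26: cpu [12B, align 2] → 38
size 38, align 2

38 bytes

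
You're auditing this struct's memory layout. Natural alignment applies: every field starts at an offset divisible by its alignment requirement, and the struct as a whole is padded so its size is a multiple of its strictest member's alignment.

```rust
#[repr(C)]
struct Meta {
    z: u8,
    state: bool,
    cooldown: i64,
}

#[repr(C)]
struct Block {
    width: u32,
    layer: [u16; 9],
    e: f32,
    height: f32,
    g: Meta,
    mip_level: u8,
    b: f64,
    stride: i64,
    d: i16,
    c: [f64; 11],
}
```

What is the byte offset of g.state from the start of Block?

Meta: z at 0 (size 1, align 1) → ends 1; state at 1 (size 1, align 1) → ends 2; pad 6 to align 8 for cooldown; cooldown at 8 (size 8, align 8) → ends 16; total 16 bytes, alignment 8
width at 0 (size 4, align 4) → ends 4
layer at 4 (size 18, align 2) → ends 22
pad 2 to align 4 for e
e at 24 (size 4, align 4) → ends 28
height at 28 (size 4, align 4) → ends 32
g at 32 (size 16, align 8) → ends 48
within Meta: state at 1
32 + 1 = 33

33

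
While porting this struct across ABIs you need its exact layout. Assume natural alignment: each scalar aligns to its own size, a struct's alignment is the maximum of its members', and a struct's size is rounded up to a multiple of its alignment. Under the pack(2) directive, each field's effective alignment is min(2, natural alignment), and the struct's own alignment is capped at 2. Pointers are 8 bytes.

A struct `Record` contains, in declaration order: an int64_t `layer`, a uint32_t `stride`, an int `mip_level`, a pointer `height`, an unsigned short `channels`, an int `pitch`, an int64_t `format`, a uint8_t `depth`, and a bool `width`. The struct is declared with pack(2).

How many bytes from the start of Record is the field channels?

0..8  layer  (8B, 2-aligned)
8..12  stride  (4B, 2-aligned)
12..16  mip_level  (4B, 2-aligned)
16..24  height  (8B, 2-aligned)
24..26  channels  (2B, 2-aligned)

24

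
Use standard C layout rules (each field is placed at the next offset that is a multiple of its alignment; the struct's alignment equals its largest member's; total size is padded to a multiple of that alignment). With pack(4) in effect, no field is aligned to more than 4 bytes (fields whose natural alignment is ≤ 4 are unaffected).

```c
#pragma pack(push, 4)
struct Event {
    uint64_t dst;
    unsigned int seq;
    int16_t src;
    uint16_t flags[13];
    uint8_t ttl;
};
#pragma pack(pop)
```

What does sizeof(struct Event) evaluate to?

@0: dst [8B, align 4] → 8
@8: seq [4B, align 4] → 12
@12: src [2B, align 2] → 14
@14: flags [26B, align 2] → 40
@40: ttl [1B, align 1] → 41
+3 tail pad (align 4)
size 44, align 4

44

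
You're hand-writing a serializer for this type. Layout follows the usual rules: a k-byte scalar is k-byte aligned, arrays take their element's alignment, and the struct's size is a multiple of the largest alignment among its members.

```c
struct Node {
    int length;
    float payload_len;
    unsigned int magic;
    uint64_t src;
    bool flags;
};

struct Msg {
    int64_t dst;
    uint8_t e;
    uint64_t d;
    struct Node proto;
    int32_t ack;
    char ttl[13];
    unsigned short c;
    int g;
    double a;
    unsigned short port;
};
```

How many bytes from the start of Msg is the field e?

Node: 0..4  length  (4B, 4-aligned); 4..8  payload_len  (4B, 4-aligned); 8..12  magic  (4B, 4-aligned); 12..16  -- padding (4B); 16..24  src  (8B, 8-aligned); 24..25  flags  (1B, 1-aligned); 25..32  -- tail padding (7B); sizeof = 32, alignof = 8
0..8  dst  (8B, 8-aligned)
8..9  e  (1B, 1-aligned)

8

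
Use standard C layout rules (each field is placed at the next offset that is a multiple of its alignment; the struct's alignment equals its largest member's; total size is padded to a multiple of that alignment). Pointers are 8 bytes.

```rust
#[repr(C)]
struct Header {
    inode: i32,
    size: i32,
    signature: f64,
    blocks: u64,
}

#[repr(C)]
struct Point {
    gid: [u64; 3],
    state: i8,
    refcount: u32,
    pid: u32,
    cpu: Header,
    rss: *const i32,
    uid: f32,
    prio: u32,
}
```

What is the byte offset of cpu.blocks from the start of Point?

56

Header: 0..4  inode  (4B, 4-aligned); 4..8  size  (4B, 4-aligned); 8..16  signature  (8B, 8-aligned); 16..24  blocks  (8B, 8-aligned); sizeof = 24, alignof = 8
0..24  gid  (24B, 8-aligned)
24..25  state  (1B, 1-aligned)
25..28  -- padding (3B)
28..32  refcount  (4B, 4-aligned)
32..36  pid  (4B, 4-aligned)
36..40  -- padding (4B)
40..64  cpu  (24B, 8-aligned)
within Header: blocks at 16
40 + 16 = 56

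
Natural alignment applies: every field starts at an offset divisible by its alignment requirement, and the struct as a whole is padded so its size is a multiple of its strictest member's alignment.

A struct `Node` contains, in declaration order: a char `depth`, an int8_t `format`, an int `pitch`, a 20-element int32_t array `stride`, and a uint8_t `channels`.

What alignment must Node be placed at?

4

member alignments: depth=1, format=1, pitch=4, stride=4, channels=1
max = 4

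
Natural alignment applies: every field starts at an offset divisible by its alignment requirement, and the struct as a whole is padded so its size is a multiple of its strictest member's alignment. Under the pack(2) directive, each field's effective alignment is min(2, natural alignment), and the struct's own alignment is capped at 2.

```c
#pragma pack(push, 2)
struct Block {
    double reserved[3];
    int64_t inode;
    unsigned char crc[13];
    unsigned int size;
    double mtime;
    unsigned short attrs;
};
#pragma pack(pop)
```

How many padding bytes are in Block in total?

1

reserved at 0 (size 24, align 2) → ends 24
inode at 24 (size 8, align 2) → ends 32
crc at 32 (size 13, align 1) → ends 45
pad 1 to align 2 for size
size at 46 (size 4, align 2) → ends 50
mtime at 50 (size 8, align 2) → ends 58
attrs at 58 (size 2, align 2) → ends 60
total 60 bytes, alignment 2
data bytes 59, size 60 → padding 1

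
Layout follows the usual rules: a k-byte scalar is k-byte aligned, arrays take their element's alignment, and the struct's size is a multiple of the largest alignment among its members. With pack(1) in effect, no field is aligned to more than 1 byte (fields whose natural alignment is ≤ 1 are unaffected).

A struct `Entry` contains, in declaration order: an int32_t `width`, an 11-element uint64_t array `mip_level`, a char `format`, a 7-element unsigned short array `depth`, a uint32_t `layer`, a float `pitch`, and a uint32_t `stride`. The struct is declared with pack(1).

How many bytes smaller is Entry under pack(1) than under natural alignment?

9

natural layout:
  @0: width [4B, align 4] → 4
  +4 pad (align 8)
  @8: mip_level [88B, align 8] → 96
  @96: format [1B, align 1] → 97
  +1 pad (align 2)
  @98: depth [14B, align 2] → 112
  @112: layer [4B, align 4] → 116
  @116: pitch [4B, align 4] → 120
  @120: stride [4B, align 4] → 124
  +4 tail pad (align 8)
  size 128, align 8
packed(1) layout:
  @0: width [4B, align 1] → 4
  @4: mip_level [88B, align 1] → 92
  @92: format [1B, align 1] → 93
  @93: depth [14B, align 1] → 107
  @107: layer [4B, align 1] → 111
  @111: pitch [4B, align 1] → 115
  @115: stride [4B, align 1] → 119
  size 119, align 1
128 − 119 = 9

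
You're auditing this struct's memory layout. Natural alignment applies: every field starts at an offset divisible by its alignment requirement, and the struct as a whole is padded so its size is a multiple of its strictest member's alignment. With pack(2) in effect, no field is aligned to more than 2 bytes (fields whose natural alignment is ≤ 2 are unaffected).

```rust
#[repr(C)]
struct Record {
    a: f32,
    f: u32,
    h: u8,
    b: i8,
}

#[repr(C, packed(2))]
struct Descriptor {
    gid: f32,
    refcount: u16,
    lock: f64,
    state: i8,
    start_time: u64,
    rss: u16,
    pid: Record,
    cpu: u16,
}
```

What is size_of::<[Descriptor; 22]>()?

880

Record: @0: a [4B, align 4] → 4; @4: f [4B, align 4] → 8; @8: h [1B, align 1] → 9; @9: b [1B, align 1] → 10; +2 tail pad (align 4); size 12, align 4
@0: gid [4B, align 2] → 4
@4: refcount [2B, align 2] → 6
@6: lock [8B, align 2] → 14
@14: state [1B, align 1] → 15
+1 pad (align 2)
@16: start_time [8B, align 2] → 24
@24: rss [2B, align 2] → 26
@26: pid [12B, align 2] → 38
@38: cpu [2B, align 2] → 40
size 40, align 2
array of 22: 22 × 40 = 880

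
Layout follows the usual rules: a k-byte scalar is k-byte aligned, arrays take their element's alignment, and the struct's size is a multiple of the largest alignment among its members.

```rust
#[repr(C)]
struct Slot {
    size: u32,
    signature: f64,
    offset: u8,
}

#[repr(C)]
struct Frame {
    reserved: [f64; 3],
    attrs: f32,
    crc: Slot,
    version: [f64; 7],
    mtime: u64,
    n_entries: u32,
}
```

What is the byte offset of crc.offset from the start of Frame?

Slot: size at 0 (size 4, align 4) → ends 4; pad 4 to align 8 for signature; signature at 8 (size 8, align 8) → ends 16; offset at 16 (size 1, align 1) → ends 17; tail pad 7 to reach multiple of 8; total 24 bytes, alignment 8
reserved at 0 (size 24, align 8) → ends 24
attrs at 24 (size 4, align 4) → ends 28
pad 4 to align 8 for crc
crc at 32 (size 24, align 8) → ends 56
within Slot: offset at 16
32 + 16 = 48

48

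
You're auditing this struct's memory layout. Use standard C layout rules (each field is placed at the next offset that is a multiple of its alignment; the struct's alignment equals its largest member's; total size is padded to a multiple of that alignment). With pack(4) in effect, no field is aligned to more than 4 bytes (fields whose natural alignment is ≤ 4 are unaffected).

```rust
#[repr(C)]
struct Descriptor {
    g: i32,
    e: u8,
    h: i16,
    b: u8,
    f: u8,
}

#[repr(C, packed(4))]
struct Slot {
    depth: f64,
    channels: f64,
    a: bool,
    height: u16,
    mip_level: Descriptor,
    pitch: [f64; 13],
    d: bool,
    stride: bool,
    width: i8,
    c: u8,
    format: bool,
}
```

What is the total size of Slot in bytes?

Descriptor: 0..4  g  (4B, 4-aligned); 4..5  e  (1B, 1-aligned); 5..6  -- padding (1B); 6..8  h  (2B, 2-aligned); 8..9  b  (1B, 1-aligned); 9..10  f  (1B, 1-aligned); 10..12  -- tail padding (2B); sizeof = 12, alignof = 4
0..8  depth  (8B, 4-aligned)
8..16  channels  (8B, 4-aligned)
16..17  a  (1B, 1-aligned)
17..18  -- padding (1B)
18..20  height  (2B, 2-aligned)
20..32  mip_level  (12B, 4-aligned)
32..136  pitch  (104B, 4-aligned)
136..137  d  (1B, 1-aligned)
137..138  stride  (1B, 1-aligned)
138..139  width  (1B, 1-aligned)
139..140  c  (1B, 1-aligned)
140..141  format  (1B, 1-aligned)
141..144  -- tail padding (3B)
sizeof = 144, alignof = 4

144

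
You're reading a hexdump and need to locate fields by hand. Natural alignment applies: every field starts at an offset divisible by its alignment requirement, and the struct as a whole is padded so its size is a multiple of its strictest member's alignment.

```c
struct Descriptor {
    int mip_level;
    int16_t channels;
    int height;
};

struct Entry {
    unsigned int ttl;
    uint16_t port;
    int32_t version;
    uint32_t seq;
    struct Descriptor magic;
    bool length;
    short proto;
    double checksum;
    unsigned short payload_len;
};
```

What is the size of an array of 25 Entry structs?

1200

Descriptor: 0..4  mip_level  (4B, 4-aligned); 4..6  channels  (2B, 2-aligned); 6..8  -- padding (2B); 8..12  height  (4B, 4-aligned); sizeof = 12, alignof = 4
0..4  ttl  (4B, 4-aligned)
4..6  port  (2B, 2-aligned)
6..8  -- padding (2B)
8..12  version  (4B, 4-aligned)
12..16  seq  (4B, 4-aligned)
16..28  magic  (12B, 4-aligned)
28..29  length  (1B, 1-aligned)
29..30  -- padding (1B)
30..32  proto  (2B, 2-aligned)
32..40  checksum  (8B, 8-aligned)
40..42  payload_len  (2B, 2-aligned)
42..48  -- tail padding (6B)
sizeof = 48, alignof = 8
array of 25: 25 × 48 = 1200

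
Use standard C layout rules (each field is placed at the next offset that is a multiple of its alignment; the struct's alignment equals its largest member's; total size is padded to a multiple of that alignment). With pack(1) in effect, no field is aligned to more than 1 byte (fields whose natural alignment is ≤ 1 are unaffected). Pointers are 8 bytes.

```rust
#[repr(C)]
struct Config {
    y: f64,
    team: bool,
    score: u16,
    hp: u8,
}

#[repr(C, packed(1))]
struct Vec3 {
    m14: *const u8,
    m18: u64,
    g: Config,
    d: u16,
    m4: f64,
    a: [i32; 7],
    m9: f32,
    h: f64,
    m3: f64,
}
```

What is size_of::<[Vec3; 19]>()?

Config: @0: y [8B, align 8] → 8; @8: team [1B, align 1] → 9; +1 pad (align 2); @10: score [2B, align 2] → 12; @12: hp [1B, align 1] → 13; +3 tail pad (align 8); size 16, align 8
@0: m14 [8B, align 1] → 8
@8: m18 [8B, align 1] → 16
@16: g [16B, align 1] → 32
@32: d [2B, align 1] → 34
@34: m4 [8B, align 1] → 42
@42: a [28B, align 1] → 70
@70: m9 [4B, align 1] → 74
@74: h [8B, align 1] → 82
@82: m3 [8B, align 1] → 90
size 90, align 1
array of 19: 19 × 90 = 1710

1710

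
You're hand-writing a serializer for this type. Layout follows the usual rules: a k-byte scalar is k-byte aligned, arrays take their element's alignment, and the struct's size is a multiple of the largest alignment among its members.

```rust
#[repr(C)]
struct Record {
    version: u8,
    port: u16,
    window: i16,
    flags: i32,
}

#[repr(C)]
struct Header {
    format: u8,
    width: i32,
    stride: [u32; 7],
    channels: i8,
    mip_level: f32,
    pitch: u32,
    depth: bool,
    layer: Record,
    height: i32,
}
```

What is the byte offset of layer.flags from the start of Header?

60

Record: 0..1  version  (1B, 1-aligned); 1..2  -- padding (1B); 2..4  port  (2B, 2-aligned); 4..6  window  (2B, 2-aligned); 6..8  -- padding (2B); 8..12  flags  (4B, 4-aligned); sizeof = 12, alignof = 4
0..1  format  (1B, 1-aligned)
1..4  -- padding (3B)
4..8  width  (4B, 4-aligned)
8..36  stride  (28B, 4-aligned)
36..37  channels  (1B, 1-aligned)
37..40  -- padding (3B)
40..44  mip_level  (4B, 4-aligned)
44..48  pitch  (4B, 4-aligned)
48..49  depth  (1B, 1-aligned)
49..52  -- padding (3B)
52..64  layer  (12B, 4-aligned)
within Record: flags at 8
52 + 8 = 60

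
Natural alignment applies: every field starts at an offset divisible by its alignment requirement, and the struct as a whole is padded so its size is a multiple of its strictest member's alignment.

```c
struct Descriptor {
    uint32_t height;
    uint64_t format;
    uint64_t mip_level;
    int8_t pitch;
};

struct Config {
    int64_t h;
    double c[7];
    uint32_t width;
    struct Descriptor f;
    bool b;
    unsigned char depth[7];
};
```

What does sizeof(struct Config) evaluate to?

Descriptor: 0..4  height  (4B, 4-aligned); 4..8  -- padding (4B); 8..16  format  (8B, 8-aligned); 16..24  mip_level  (8B, 8-aligned); 24..25  pitch  (1B, 1-aligned); 25..32  -- tail padding (7B); sizeof = 32, alignof = 8
0..8  h  (8B, 8-aligned)
8..64  c  (56B, 8-aligned)
64..68  width  (4B, 4-aligned)
68..72  -- padding (4B)
72..104  f  (32B, 8-aligned)
104..105  b  (1B, 1-aligned)
105..112  depth  (7B, 1-aligned)
sizeof = 112, alignof = 8

112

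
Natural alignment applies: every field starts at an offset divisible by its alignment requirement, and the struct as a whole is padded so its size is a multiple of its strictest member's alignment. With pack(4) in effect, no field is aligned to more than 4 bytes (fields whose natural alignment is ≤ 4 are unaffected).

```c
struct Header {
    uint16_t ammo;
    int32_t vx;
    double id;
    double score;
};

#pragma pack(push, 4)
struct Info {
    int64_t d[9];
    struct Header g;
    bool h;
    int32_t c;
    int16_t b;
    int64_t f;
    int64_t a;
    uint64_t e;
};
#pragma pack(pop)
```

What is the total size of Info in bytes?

Header: ammo at 0 (size 2, align 2) → ends 2; pad 2 to align 4 for vx; vx at 4 (size 4, align 4) → ends 8; id at 8 (size 8, align 8) → ends 16; score at 16 (size 8, align 8) → ends 24; total 24 bytes, alignment 8
d at 0 (size 72, align 4) → ends 72
g at 72 (size 24, align 4) → ends 96
h at 96 (size 1, align 1) → ends 97
pad 3 to align 4 for c
c at 100 (size 4, align 4) → ends 104
b at 104 (size 2, align 2) → ends 106
pad 2 to align 4 for f
f at 108 (size 8, align 4) → ends 116
a at 116 (size 8, align 4) → ends 124
e at 124 (size 8, align 4) → ends 132
total 132 bytes, alignment 4

132 bytes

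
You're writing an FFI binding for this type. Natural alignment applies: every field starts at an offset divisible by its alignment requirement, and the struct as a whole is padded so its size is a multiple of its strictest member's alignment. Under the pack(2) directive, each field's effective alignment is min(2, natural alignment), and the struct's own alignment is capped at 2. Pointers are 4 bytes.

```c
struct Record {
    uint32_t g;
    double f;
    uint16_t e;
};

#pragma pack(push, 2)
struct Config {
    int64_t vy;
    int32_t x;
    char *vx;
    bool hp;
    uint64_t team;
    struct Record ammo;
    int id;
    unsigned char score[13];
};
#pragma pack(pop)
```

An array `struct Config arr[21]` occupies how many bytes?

Record: @0: g [4B, align 4] → 4; +4 pad (align 8); @8: f [8B, align 8] → 16; @16: e [2B, align 2] → 18; +6 tail pad (align 8); size 24, align 8
@0: vy [8B, align 2] → 8
@8: x [4B, align 2] → 12
@12: vx [4B, align 2] → 16
@16: hp [1B, align 1] → 17
+1 pad (align 2)
@18: team [8B, align 2] → 26
@26: ammo [24B, align 2] → 50
@50: id [4B, align 2] → 54
@54: score [13B, align 1] → 67
+1 tail pad (align 2)
size 68, align 2
array of 21: 21 × 68 = 1428

1428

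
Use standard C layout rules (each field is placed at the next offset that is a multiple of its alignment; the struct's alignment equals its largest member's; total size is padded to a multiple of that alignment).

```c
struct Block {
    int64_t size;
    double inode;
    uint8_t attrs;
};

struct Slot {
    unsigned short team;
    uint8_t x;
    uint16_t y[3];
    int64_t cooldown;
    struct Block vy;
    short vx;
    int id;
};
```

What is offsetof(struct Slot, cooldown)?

Block: size at 0 (size 8, align 8) → ends 8; inode at 8 (size 8, align 8) → ends 16; attrs at 16 (size 1, align 1) → ends 17; tail pad 7 to reach multiple of 8; total 24 bytes, alignment 8
team at 0 (size 2, align 2) → ends 2
x at 2 (size 1, align 1) → ends 3
pad 1 to align 2 for y
y at 4 (size 6, align 2) → ends 10
pad 6 to align 8 for cooldown
cooldown at 16 (size 8, align 8) → ends 24

16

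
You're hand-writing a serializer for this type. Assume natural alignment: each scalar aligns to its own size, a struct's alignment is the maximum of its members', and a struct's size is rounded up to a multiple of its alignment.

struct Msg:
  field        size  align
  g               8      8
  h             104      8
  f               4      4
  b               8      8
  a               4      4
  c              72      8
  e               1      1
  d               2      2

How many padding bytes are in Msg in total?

13

0..8  g  (8B, 8-aligned)
8..112  h  (104B, 8-aligned)
112..116  f  (4B, 4-aligned)
116..120  -- padding (4B)
120..128  b  (8B, 8-aligned)
128..132  a  (4B, 4-aligned)
132..136  -- padding (4B)
136..208  c  (72B, 8-aligned)
208..209  e  (1B, 1-aligned)
209..210  -- padding (1B)
210..212  d  (2B, 2-aligned)
212..216  -- tail padding (4B)
sizeof = 216, alignof = 8
data bytes 203, size 216 → padding 13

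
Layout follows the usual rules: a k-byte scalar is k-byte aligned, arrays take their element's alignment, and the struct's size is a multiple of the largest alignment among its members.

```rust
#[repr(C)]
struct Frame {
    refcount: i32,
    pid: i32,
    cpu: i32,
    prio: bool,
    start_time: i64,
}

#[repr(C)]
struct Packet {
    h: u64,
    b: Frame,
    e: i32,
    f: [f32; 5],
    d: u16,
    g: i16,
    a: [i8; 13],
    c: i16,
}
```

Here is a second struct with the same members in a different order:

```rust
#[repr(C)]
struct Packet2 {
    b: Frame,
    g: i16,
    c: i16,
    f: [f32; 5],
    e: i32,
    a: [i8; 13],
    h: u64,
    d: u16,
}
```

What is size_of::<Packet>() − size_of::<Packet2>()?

-8

Frame: refcount at 0 (size 4, align 4) → ends 4; pid at 4 (size 4, align 4) → ends 8; cpu at 8 (size 4, align 4) → ends 12; prio at 12 (size 1, align 1) → ends 13; pad 3 to align 8 for start_time; start_time at 16 (size 8, align 8) → ends 24; total 24 bytes, alignment 8
h at 0 (size 8, align 8) → ends 8
b at 8 (size 24, align 8) → ends 32
e at 32 (size 4, align 4) → ends 36
f at 36 (size 20, align 4) → ends 56
d at 56 (size 2, align 2) → ends 58
g at 58 (size 2, align 2) → ends 60
a at 60 (size 13, align 1) → ends 73
pad 1 to align 2 for c
c at 74 (size 2, align 2) → ends 76
tail pad 4 to reach multiple of 8
total 80 bytes, alignment 8
— Packet2 —
b at 0 (size 24, align 8) → ends 24
g at 24 (size 2, align 2) → ends 26
c at 26 (size 2, align 2) → ends 28
f at 28 (size 20, align 4) → ends 48
e at 48 (size 4, align 4) → ends 52
a at 52 (size 13, align 1) → ends 65
pad 7 to align 8 for h
h at 72 (size 8, align 8) → ends 80
d at 80 (size 2, align 2) → ends 82
tail pad 6 to reach multiple of 8
total 88 bytes, alignment 8
80 − 88 = -8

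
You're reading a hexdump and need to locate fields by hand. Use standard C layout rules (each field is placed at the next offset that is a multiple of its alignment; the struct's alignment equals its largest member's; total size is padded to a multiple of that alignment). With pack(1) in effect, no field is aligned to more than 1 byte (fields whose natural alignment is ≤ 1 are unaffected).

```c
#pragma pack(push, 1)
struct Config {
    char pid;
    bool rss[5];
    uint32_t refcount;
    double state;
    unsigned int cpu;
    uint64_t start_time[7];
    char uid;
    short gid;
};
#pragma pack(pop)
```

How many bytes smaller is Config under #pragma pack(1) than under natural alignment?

natural layout:
  pid at 0 (size 1, align 1) → ends 1
  rss at 1 (size 5, align 1) → ends 6
  pad 2 to align 4 for refcount
  refcount at 8 (size 4, align 4) → ends 12
  pad 4 to align 8 for state
  state at 16 (size 8, align 8) → ends 24
  cpu at 24 (size 4, align 4) → ends 28
  pad 4 to align 8 for start_time
  start_time at 32 (size 56, align 8) → ends 88
  uid at 88 (size 1, align 1) → ends 89
  pad 1 to align 2 for gid
  gid at 90 (size 2, align 2) → ends 92
  tail pad 4 to reach multiple of 8
  total 96 bytes, alignment 8
packed(1) layout:
  pid at 0 (size 1, align 1) → ends 1
  rss at 1 (size 5, align 1) → ends 6
  refcount at 6 (size 4, align 1) → ends 10
  state at 10 (size 8, align 1) → ends 18
  cpu at 18 (size 4, align 1) → ends 22
  start_time at 22 (size 56, align 1) → ends 78
  uid at 78 (size 1, align 1) → ends 79
  gid at 79 (size 2, align 1) → ends 81
  total 81 bytes, alignment 1
96 − 81 = 15

15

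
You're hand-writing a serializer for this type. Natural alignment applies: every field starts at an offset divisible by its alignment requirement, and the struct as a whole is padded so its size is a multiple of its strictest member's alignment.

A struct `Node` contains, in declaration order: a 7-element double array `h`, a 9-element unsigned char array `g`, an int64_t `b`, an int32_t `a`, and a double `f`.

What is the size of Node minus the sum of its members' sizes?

@0: h [56B, align 8] → 56
@56: g [9B, align 1] → 65
+7 pad (align 8)
@72: b [8B, align 8] → 80
@80: a [4B, align 4] → 84
+4 pad (align 8)
@88: f [8B, align 8] → 96
size 96, align 8
data bytes 85, size 96 → padding 11

11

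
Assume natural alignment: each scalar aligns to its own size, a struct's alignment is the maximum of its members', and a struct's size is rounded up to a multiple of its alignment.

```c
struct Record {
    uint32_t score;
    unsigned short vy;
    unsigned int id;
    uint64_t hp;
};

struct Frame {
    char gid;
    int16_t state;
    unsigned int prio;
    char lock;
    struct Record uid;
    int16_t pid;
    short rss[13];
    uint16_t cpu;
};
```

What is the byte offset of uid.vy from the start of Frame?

20

Record: score at 0 (size 4, align 4) → ends 4; vy at 4 (size 2, align 2) → ends 6; pad 2 to align 4 for id; id at 8 (size 4, align 4) → ends 12; pad 4 to align 8 for hp; hp at 16 (size 8, align 8) → ends 24; total 24 bytes, alignment 8
gid at 0 (size 1, align 1) → ends 1
pad 1 to align 2 for state
state at 2 (size 2, align 2) → ends 4
prio at 4 (size 4, align 4) → ends 8
lock at 8 (size 1, align 1) → ends 9
pad 7 to align 8 for uid
uid at 16 (size 24, align 8) → ends 40
within Record: vy at 4
16 + 4 = 20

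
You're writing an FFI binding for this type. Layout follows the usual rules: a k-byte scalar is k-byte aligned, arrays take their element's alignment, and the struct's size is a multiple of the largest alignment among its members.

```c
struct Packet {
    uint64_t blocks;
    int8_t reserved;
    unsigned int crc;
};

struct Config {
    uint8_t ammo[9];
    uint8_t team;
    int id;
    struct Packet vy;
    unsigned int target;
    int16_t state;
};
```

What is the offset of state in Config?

Packet: 0..8  blocks  (8B, 8-aligned); 8..9  reserved  (1B, 1-aligned); 9..12  -- padding (3B); 12..16  crc  (4B, 4-aligned); sizeof = 16, alignof = 8
0..9  ammo  (9B, 1-aligned)
9..10  team  (1B, 1-aligned)
10..12  -- padding (2B)
12..16  id  (4B, 4-aligned)
16..32  vy  (16B, 8-aligned)
32..36  target  (4B, 4-aligned)
36..38  state  (2B, 2-aligned)

36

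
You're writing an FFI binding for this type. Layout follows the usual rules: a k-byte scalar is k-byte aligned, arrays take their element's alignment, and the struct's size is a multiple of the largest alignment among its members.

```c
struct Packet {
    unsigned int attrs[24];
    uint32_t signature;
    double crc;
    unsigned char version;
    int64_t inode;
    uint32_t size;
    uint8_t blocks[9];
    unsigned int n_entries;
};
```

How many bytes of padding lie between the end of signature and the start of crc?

4

0..96  attrs  (96B, 4-aligned)
96..100  signature  (4B, 4-aligned)
100..104  -- padding (4B)
104..112  crc  (8B, 8-aligned)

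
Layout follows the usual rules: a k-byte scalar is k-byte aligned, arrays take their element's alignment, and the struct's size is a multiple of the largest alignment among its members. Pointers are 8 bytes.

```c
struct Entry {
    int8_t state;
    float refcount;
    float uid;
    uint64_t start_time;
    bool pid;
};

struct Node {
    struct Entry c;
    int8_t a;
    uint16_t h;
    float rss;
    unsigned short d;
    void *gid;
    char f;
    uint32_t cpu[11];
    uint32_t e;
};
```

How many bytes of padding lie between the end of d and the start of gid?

6

Entry: 0..1  state  (1B, 1-aligned); 1..4  -- padding (3B); 4..8  refcount  (4B, 4-aligned); 8..12  uid  (4B, 4-aligned); 12..16  -- padding (4B); 16..24  start_time  (8B, 8-aligned); 24..25  pid  (1B, 1-aligned); 25..32  -- tail padding (7B); sizeof = 32, alignof = 8
0..32  c  (32B, 8-aligned)
32..33  a  (1B, 1-aligned)
33..34  -- padding (1B)
34..36  h  (2B, 2-aligned)
36..40  rss  (4B, 4-aligned)
40..42  d  (2B, 2-aligned)
42..48  -- padding (6B)
48..56  gid  (8B, 8-aligned)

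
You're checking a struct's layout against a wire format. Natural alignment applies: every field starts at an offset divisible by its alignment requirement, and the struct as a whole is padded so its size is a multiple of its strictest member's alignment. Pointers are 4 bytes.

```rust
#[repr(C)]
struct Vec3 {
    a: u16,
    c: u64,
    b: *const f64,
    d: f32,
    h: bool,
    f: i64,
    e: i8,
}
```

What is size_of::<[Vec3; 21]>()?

@0: a [2B, align 2] → 2
+6 pad (align 8)
@8: c [8B, align 8] → 16
@16: b [4B, align 4] → 20
@20: d [4B, align 4] → 24
@24: h [1B, align 1] → 25
+7 pad (align 8)
@32: f [8B, align 8] → 40
@40: e [1B, align 1] → 41
+7 tail pad (align 8)
size 48, align 8
array of 21: 21 × 48 = 1008

1008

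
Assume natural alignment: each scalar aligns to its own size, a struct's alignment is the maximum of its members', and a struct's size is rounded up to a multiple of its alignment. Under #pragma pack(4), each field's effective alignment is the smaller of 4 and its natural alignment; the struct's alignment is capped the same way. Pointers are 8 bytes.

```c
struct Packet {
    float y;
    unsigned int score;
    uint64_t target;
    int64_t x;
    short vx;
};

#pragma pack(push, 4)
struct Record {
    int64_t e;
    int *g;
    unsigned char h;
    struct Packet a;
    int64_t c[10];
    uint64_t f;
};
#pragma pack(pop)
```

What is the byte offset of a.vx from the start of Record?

44

Packet: 0..4  y  (4B, 4-aligned); 4..8  score  (4B, 4-aligned); 8..16  target  (8B, 8-aligned); 16..24  x  (8B, 8-aligned); 24..26  vx  (2B, 2-aligned); 26..32  -- tail padding (6B); sizeof = 32, alignof = 8
0..8  e  (8B, 4-aligned)
8..16  g  (8B, 4-aligned)
16..17  h  (1B, 1-aligned)
17..20  -- padding (3B)
20..52  a  (32B, 4-aligned)
within Packet: vx at 24
20 + 24 = 44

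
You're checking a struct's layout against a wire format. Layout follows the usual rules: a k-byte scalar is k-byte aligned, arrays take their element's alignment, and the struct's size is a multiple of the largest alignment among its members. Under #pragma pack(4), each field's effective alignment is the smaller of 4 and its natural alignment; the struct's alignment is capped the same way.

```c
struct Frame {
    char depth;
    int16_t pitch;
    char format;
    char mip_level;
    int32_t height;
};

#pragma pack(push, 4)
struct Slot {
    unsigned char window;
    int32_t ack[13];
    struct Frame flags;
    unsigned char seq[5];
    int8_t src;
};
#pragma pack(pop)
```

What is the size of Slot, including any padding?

Frame: 0..1  depth  (1B, 1-aligned); 1..2  -- padding (1B); 2..4  pitch  (2B, 2-aligned); 4..5  format  (1B, 1-aligned); 5..6  mip_level  (1B, 1-aligned); 6..8  -- padding (2B); 8..12  height  (4B, 4-aligned); sizeof = 12, alignof = 4
0..1  window  (1B, 1-aligned)
1..4  -- padding (3B)
4..56  ack  (52B, 4-aligned)
56..68  flags  (12B, 4-aligned)
68..73  seq  (5B, 1-aligned)
73..74  src  (1B, 1-aligned)
74..76  -- tail padding (2B)
sizeof = 76, alignof = 4

76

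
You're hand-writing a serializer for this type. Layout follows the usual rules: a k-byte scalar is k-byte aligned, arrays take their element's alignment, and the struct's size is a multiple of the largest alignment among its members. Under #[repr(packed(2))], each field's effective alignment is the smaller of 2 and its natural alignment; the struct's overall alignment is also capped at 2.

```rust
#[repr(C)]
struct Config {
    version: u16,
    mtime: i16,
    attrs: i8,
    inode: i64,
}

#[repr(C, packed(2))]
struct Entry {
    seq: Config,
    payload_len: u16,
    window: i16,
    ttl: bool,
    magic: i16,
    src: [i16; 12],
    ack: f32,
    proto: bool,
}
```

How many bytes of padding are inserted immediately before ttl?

Config: @0: version [2B, align 2] → 2; @2: mtime [2B, align 2] → 4; @4: attrs [1B, align 1] → 5; +3 pad (align 8); @8: inode [8B, align 8] → 16; size 16, align 8
@0: seq [16B, align 2] → 16
@16: payload_len [2B, align 2] → 18
@18: window [2B, align 2] → 20
@20: ttl [1B, align 1] → 21

0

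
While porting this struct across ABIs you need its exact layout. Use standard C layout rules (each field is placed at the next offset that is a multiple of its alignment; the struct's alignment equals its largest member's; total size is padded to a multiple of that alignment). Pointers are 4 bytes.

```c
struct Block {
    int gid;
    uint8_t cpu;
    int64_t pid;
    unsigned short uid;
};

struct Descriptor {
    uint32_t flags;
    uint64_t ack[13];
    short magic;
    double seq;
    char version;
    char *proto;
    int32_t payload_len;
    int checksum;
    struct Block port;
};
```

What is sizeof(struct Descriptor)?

168

Block: @0: gid [4B, align 4] → 4; @4: cpu [1B, align 1] → 5; +3 pad (align 8); @8: pid [8B, align 8] → 16; @16: uid [2B, align 2] → 18; +6 tail pad (align 8); size 24, align 8
@0: flags [4B, align 4] → 4
+4 pad (align 8)
@8: ack [104B, align 8] → 112
@112: magic [2B, align 2] → 114
+6 pad (align 8)
@120: seq [8B, align 8] → 128
@128: version [1B, align 1] → 129
+3 pad (align 4)
@132: proto [4B, align 4] → 136
@136: payload_len [4B, align 4] → 140
@140: checksum [4B, align 4] → 144
@144: port [24B, align 8] → 168
size 168, align 8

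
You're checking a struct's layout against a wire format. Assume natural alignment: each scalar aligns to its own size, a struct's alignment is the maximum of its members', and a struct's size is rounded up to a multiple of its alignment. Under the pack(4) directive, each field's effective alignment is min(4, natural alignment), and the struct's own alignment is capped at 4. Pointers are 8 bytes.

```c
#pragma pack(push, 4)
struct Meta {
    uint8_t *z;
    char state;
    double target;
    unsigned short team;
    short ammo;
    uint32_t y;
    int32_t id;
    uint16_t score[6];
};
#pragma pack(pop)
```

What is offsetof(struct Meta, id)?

28

0..8  z  (8B, 4-aligned)
8..9  state  (1B, 1-aligned)
9..12  -- padding (3B)
12..20  target  (8B, 4-aligned)
20..22  team  (2B, 2-aligned)
22..24  ammo  (2B, 2-aligned)
24..28  y  (4B, 4-aligned)
28..32  id  (4B, 4-aligned)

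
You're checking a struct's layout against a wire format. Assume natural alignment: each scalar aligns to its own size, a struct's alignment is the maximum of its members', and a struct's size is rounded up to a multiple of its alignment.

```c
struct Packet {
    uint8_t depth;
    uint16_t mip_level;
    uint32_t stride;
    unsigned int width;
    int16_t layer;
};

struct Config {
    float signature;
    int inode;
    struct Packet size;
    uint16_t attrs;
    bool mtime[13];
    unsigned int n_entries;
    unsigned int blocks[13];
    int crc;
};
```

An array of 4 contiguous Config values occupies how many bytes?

Packet: 0..1  depth  (1B, 1-aligned); 1..2  -- padding (1B); 2..4  mip_level  (2B, 2-aligned); 4..8  stride  (4B, 4-aligned); 8..12  width  (4B, 4-aligned); 12..14  layer  (2B, 2-aligned); 14..16  -- tail padding (2B); sizeof = 16, alignof = 4
0..4  signature  (4B, 4-aligned)
4..8  inode  (4B, 4-aligned)
8..24  size  (16B, 4-aligned)
24..26  attrs  (2B, 2-aligned)
26..39  mtime  (13B, 1-aligned)
39..40  -- padding (1B)
40..44  n_entries  (4B, 4-aligned)
44..96  blocks  (52B, 4-aligned)
96..100  crc  (4B, 4-aligned)
sizeof = 100, alignof = 4
array of 4: 4 × 100 = 400

400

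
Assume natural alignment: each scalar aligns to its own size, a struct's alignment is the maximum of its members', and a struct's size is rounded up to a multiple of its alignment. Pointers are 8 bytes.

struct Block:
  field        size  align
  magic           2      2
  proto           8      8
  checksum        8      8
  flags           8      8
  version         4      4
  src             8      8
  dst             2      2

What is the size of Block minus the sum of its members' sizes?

@0: magic [2B, align 2] → 2
+6 pad (align 8)
@8: proto [8B, align 8] → 16
@16: checksum [8B, align 8] → 24
@24: flags [8B, align 8] → 32
@32: version [4B, align 4] → 36
+4 pad (align 8)
@40: src [8B, align 8] → 48
@48: dst [2B, align 2] → 50
+6 tail pad (align 8)
size 56, align 8
data bytes 40, size 56 → padding 16

16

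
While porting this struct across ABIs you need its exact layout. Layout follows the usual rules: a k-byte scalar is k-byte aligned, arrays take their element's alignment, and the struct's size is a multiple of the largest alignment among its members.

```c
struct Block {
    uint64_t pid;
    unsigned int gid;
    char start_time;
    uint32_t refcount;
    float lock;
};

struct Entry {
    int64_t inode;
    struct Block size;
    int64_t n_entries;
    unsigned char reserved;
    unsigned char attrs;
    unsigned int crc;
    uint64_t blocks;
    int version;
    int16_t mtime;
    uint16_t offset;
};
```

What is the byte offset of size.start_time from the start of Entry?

Block: pid at 0 (size 8, align 8) → ends 8; gid at 8 (size 4, align 4) → ends 12; start_time at 12 (size 1, align 1) → ends 13; pad 3 to align 4 for refcount; refcount at 16 (size 4, align 4) → ends 20; lock at 20 (size 4, align 4) → ends 24; total 24 bytes, alignment 8
inode at 0 (size 8, align 8) → ends 8
size at 8 (size 24, align 8) → ends 32
within Block: start_time at 12
8 + 12 = 20

20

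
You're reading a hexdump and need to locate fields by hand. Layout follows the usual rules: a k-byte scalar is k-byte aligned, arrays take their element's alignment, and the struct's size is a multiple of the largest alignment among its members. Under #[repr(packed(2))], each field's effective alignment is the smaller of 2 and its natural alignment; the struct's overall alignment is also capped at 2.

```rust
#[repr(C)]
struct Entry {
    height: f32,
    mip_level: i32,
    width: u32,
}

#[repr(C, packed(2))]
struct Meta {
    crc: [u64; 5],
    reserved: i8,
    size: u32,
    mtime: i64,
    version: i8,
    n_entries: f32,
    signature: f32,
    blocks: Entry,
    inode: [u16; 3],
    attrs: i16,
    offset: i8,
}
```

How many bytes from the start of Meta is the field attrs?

82

Entry: height at 0 (size 4, align 4) → ends 4; mip_level at 4 (size 4, align 4) → ends 8; width at 8 (size 4, align 4) → ends 12; total 12 bytes, alignment 4
crc at 0 (size 40, align 2) → ends 40
reserved at 40 (size 1, align 1) → ends 41
pad 1 to align 2 for size
size at 42 (size 4, align 2) → ends 46
mtime at 46 (size 8, align 2) → ends 54
version at 54 (size 1, align 1) → ends 55
pad 1 to align 2 for n_entries
n_entries at 56 (size 4, align 2) → ends 60
signature at 60 (size 4, align 2) → ends 64
blocks at 64 (size 12, align 2) → ends 76
inode at 76 (size 6, align 2) → ends 82
attrs at 82 (size 2, align 2) → ends 84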